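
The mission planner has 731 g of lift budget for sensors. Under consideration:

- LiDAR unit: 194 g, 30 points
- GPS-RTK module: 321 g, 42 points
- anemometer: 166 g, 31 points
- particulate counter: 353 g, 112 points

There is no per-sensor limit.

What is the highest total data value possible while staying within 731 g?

Density check — particulate counter 0.32, anemometer 0.19, LiDAR unit 0.15 are the best per g.
Best packing: 2×particulate counter — 706 g, 224 total.
Every other selection either busts 731 g or fails to beat 224.

224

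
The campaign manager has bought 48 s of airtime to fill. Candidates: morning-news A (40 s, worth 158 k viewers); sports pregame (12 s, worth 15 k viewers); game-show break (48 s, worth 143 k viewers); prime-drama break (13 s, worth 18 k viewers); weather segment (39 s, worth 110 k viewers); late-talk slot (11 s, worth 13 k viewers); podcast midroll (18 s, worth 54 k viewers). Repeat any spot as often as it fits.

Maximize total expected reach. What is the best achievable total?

158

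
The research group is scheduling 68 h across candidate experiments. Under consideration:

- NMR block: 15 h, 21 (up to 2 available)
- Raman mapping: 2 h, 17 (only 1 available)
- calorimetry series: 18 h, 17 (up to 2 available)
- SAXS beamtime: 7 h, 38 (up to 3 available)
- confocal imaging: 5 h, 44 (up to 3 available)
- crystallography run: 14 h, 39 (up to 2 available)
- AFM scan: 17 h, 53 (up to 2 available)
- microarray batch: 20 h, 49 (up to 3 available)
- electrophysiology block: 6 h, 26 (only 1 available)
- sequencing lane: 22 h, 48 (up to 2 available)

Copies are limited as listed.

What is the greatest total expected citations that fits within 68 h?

A density-first pass picks Raman mapping + 3×SAXS beamtime + 3×confocal imaging + AFM scan + electrophysiology block — 342 at 61 h.
The 7 h tied up in SAXS beamtime is better spent on crystallography run — total rises to 343 (68 h).
That's the maximum — no swap from here does better than 343.

343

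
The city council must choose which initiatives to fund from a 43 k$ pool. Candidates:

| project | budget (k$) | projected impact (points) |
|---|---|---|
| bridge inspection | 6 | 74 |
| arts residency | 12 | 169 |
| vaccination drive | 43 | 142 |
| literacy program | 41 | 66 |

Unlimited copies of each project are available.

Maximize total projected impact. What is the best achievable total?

Ranking by ratio (projected impact/k$): arts residency 14.08, bridge inspection 12.33, vaccination drive 3.30, literacy program 1.61.
Taking bridge inspection + 3×arts residency: 42 k$ used, 581 in projected impact.
That's the maximum — no swap from here does better than 581.

581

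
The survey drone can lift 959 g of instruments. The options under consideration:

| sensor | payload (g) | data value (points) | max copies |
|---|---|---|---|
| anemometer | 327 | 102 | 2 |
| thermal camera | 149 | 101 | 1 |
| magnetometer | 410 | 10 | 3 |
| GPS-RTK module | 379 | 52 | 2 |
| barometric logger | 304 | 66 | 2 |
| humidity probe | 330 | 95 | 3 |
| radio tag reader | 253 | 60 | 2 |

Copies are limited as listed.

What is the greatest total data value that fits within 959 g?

305

2×anemometer + thermal camera uses 803 of the 959 g and totals 305.
Every other selection either busts 959 g or exceeds an availability limit or fails to beat 305.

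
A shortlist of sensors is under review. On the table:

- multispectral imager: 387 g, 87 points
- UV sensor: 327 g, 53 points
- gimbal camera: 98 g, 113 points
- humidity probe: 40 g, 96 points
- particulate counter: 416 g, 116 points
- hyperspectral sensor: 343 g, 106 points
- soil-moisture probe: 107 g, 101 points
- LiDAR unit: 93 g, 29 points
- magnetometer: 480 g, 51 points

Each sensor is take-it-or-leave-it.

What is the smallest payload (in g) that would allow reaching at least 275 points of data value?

245

Minimise g subject to total data value ≥ 275.
gimbal camera + humidity probe + soil-moisture probe: 310 data value at 245 g.
Any bundle with less than 245 g falls short of 275.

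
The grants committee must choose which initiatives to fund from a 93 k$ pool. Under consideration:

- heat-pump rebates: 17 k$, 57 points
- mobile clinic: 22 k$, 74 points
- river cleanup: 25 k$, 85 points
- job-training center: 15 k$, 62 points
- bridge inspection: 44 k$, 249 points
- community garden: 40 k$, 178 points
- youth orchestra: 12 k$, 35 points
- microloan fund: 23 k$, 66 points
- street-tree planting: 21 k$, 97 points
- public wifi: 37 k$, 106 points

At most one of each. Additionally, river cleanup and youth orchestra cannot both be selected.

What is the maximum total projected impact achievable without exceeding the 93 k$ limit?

443

Taking job-training center + bridge inspection + youth orchestra + street-tree planting: 92 k$ used, 443 in projected impact.
That's the maximum — no feasible swap from here does better than 443.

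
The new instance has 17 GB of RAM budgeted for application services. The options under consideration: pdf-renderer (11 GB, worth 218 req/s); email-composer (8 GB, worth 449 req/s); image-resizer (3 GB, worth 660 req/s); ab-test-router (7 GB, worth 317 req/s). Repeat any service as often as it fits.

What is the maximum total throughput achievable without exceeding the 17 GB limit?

3300

By throughput per GB: image-resizer 220.00, email-composer 56.12, ab-test-router 45.29, pdf-renderer 19.82 lead.
Taking 5×image-resizer: 15 GB used, 3300 in throughput.
That's the maximum — no swap from here does better than 3300.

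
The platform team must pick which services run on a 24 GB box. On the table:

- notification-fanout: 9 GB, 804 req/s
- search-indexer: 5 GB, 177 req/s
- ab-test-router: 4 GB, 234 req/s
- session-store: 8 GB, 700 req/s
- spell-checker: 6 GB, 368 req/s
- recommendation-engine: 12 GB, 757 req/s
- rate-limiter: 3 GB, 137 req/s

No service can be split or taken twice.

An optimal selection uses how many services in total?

4

The maximum throughput within 24 GB is 1875.
One optimal bundle: notification-fanout + ab-test-router + session-store + rate-limiter (24 GB).
Every optimal selection uses 4 services.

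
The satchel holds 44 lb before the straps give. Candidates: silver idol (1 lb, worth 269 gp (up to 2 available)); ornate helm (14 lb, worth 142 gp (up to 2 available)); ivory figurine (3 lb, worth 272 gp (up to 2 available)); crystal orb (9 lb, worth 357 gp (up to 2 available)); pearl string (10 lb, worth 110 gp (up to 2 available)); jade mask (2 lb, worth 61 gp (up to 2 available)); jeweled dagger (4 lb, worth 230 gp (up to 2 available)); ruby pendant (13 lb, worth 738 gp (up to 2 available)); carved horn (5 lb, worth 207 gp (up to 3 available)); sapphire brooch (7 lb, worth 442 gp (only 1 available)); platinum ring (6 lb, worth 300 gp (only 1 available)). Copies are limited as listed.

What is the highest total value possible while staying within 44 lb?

A density-first pass picks 2×silver idol + 2×ivory figurine + jade mask + 2×jeweled dagger + ruby pendant + sapphire brooch + platinum ring — 3083 at 44 lb.
Replace jade mask and jeweled dagger and sapphire brooch with ruby pendant: the trade gains 5 net, giving 3088 at 44 lb.
That's the maximum — no swap from here does better than 3088.

3088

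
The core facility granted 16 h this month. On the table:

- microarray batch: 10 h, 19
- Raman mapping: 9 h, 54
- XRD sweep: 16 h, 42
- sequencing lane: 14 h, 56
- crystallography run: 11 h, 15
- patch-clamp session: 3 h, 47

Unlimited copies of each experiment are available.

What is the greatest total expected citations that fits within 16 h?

Density check — patch-clamp session 15.67, Raman mapping 6.00, sequencing lane 4.00, XRD sweep 2.62 are the best per h.
Best packing: 5×patch-clamp session — 15 h, 235 total.
That's the maximum — no swap from here does better than 235.

235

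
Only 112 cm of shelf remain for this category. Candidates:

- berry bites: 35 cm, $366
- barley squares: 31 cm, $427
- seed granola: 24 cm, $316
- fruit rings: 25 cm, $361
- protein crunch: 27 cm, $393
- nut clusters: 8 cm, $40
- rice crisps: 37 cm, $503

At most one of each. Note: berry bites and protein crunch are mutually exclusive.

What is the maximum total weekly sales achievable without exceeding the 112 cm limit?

1497

By weekly sales per cm: protein crunch 14.56, fruit rings 14.44, barley squares 13.77 lead.
Barley squares + seed granola + fruit rings + protein crunch uses 107 of the 112 cm and totals 1497.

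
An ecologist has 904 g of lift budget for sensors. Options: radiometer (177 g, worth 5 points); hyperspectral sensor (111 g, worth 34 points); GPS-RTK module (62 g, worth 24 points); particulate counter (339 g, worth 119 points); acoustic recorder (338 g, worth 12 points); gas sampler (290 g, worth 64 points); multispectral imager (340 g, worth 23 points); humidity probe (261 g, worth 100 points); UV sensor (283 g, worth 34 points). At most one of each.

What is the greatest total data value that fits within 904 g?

283

A density-first pass picks hyperspectral sensor + GPS-RTK module + particulate counter + humidity probe — 277 at 773 g.
The 173 g tied up in hyperspectral sensor and GPS-RTK module is better spent on gas sampler — total rises to 283 (890 g).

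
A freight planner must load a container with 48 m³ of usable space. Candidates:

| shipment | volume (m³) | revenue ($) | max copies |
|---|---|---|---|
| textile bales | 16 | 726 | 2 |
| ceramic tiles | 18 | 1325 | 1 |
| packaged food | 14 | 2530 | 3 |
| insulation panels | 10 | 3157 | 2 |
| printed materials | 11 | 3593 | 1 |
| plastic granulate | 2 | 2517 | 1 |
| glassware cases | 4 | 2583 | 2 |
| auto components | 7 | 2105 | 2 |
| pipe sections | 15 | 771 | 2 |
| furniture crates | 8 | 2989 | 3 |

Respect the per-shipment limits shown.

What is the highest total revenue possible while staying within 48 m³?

20860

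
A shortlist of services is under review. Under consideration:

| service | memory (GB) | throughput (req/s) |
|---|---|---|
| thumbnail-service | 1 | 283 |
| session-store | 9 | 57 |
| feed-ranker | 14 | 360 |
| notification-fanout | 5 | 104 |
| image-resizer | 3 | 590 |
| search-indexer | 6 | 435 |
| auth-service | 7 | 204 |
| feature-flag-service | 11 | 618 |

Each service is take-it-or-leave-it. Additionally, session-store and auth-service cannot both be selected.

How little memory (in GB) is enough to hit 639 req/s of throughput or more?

Minimise GB subject to total throughput ≥ 639.
thumbnail-service + image-resizer: 873 throughput at 4 GB.
Any bundle with less than 4 GB falls short of 639.

4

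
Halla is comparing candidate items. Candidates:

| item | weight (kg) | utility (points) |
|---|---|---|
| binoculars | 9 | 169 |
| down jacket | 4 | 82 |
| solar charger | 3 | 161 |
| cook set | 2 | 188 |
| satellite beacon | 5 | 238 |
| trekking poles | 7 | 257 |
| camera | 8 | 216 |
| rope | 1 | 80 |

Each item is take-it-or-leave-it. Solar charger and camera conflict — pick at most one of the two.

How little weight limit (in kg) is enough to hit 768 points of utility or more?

17

Minimise kg subject to total utility ≥ 768.
Taking solar charger + cook set + satellite beacon + trekking poles gives 844 (≥ 768) for 17 kg.
Below 17 kg the best achievable stays under 768.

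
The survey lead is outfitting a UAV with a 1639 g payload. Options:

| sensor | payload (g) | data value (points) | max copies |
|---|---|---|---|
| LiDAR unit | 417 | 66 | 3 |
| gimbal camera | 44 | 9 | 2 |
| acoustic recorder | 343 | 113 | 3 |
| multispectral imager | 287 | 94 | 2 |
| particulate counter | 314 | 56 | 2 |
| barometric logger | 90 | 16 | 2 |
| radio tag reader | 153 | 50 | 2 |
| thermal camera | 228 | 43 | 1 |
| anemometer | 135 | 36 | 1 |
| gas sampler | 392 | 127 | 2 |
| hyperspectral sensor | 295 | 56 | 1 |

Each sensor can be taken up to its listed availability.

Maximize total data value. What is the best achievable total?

533

A density-first pass picks 3×acoustic recorder + 2×multispectral imager — 527 at 1603 g.
Replace multispectral imager with 2×radio tag reader: the trade gains 6 net, giving 533 at 1622 g.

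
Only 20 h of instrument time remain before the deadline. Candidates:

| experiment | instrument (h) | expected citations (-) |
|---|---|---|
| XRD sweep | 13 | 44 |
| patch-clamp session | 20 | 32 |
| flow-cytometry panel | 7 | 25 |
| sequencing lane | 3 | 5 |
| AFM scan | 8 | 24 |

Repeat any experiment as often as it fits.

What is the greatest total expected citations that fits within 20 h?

Taking the top-ratio experiments first gives 2×flow-cytometry panel + 2×sequencing lane for 60 (20 h).
Replace flow-cytometry panel and 2×sequencing lane with XRD sweep: the trade gains 9 net, giving 69 at 20 h.
Nothing else within 20 h beats 69.

69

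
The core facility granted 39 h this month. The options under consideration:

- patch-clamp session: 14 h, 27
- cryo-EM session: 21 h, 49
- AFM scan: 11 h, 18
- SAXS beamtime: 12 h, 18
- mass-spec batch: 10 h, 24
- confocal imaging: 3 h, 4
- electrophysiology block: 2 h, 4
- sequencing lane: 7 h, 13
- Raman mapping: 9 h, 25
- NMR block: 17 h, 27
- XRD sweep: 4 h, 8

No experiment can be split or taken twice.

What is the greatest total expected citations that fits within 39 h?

91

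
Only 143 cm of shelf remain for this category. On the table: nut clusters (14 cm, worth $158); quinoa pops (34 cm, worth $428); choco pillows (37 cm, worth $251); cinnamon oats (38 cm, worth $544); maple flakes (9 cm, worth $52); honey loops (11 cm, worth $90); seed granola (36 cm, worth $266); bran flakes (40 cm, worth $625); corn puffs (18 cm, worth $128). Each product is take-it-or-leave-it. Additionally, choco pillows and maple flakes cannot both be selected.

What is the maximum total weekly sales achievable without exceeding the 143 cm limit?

1845

Nut clusters + quinoa pops + cinnamon oats + honey loops + bran flakes uses 137 of the 143 cm and totals 1845.
Every other selection either busts 143 cm or breaks a pairing rule or fails to beat 1845.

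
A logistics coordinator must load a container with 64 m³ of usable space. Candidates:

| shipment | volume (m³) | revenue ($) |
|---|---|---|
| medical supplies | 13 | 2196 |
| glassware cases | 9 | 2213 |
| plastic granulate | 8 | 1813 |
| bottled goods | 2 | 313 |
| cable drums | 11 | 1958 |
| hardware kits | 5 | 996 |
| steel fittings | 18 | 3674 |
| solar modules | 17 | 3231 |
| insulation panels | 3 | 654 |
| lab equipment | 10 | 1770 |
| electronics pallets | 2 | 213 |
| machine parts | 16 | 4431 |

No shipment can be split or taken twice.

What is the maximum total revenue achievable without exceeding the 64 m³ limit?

Filling by ratio: glassware cases + plastic granulate + bottled goods + hardware kits + steel fittings + insulation panels + electronics pallets + machine parts for 14307, with 1 m³ left unused.
Replace bottled goods and hardware kits and electronics pallets with lab equipment: the trade gains 248 net, giving 14555 at 64 m³.
An exhaustive check of the 4096 subsets confirms 14555.

14555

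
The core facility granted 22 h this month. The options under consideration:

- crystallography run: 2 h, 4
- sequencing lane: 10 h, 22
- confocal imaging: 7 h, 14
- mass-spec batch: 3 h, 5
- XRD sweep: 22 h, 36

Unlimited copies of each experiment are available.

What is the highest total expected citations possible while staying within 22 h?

By expected citations per h: sequencing lane 2.20, crystallography run 2.00, confocal imaging 2.00, mass-spec batch 1.67 lead.
The ratio ordering already packs tightly: crystallography run + 2×sequencing lane, 22 h, 48.
Every other selection either busts 22 h or fails to beat 48.

48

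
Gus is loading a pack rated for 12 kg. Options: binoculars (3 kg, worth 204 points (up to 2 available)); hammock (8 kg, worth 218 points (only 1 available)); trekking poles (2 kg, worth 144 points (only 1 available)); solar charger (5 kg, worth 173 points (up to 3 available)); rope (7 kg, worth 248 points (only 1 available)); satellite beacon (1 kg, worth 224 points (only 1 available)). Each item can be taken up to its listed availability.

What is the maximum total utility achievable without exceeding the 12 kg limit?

805

A density-first pass picks 2×binoculars + trekking poles + satellite beacon — 776 at 9 kg.
Replace trekking poles with solar charger: the trade gains 29 net, giving 805 at 12 kg.
Every other selection either busts 12 kg or exceeds an availability limit or fails to beat 805.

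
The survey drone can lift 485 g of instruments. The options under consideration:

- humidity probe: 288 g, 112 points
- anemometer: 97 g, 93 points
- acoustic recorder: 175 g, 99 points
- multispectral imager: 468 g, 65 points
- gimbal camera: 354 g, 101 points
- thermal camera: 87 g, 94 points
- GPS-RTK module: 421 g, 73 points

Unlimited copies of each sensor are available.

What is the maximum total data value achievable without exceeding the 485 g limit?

470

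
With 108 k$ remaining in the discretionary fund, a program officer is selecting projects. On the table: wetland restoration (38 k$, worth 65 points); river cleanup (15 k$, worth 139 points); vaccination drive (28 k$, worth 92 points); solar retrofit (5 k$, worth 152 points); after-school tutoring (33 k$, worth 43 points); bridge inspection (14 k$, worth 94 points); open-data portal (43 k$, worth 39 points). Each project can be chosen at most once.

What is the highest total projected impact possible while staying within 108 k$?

Ranking by ratio (projected impact/k$): solar retrofit 30.40, river cleanup 9.27, bridge inspection 6.71, vaccination drive 3.29.
Taking wetland restoration + river cleanup + vaccination drive + solar retrofit + bridge inspection: 100 k$ used, 542 in projected impact.
Next best is river cleanup + vaccination drive + solar retrofit + after-school tutoring + bridge inspection at 520 (95 k$) — short by 22.

542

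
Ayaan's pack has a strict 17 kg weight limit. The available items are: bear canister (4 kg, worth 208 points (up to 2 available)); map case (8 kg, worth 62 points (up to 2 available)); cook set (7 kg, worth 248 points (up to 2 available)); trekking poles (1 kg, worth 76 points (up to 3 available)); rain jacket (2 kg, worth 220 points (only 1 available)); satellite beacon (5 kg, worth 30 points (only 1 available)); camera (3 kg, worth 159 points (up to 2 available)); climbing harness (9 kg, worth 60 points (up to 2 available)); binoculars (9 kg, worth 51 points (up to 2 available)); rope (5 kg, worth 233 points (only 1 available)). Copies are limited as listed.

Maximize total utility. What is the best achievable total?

The ratio heuristic lands on bear canister + 3×trekking poles + rain jacket + 2×camera (974) but leaves 2 kg idle.
Replace camera with rope: the trade gains 74 net, giving 1048 at 17 kg.

1048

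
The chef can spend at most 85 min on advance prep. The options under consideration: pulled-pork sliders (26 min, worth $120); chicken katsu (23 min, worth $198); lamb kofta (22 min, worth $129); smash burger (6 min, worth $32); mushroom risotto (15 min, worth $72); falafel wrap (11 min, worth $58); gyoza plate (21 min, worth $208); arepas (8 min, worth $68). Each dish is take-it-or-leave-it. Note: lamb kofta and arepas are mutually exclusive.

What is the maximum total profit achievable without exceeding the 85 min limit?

Chicken katsu + smash burger + mushroom risotto + falafel wrap + gyoza plate + arepas uses 84 of the 85 min and totals 636.
The spare 1 min is too small for any remaining dish, and no feasible exchange beats 636.

636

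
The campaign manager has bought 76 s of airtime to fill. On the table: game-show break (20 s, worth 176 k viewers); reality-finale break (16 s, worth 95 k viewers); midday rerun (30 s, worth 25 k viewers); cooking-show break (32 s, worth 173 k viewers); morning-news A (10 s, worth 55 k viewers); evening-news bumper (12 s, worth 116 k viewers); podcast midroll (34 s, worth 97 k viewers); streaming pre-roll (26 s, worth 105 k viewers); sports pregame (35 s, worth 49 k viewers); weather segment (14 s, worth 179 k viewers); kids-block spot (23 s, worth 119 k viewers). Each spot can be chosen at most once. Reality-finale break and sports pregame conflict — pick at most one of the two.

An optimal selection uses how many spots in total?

5

The maximum expected reach within 76 s is 621.
game-show break + reality-finale break + morning-news A + evening-news bumper + weather segment hits 621 at 72 s.
Any selection reaching 621 contains exactly 5 spots.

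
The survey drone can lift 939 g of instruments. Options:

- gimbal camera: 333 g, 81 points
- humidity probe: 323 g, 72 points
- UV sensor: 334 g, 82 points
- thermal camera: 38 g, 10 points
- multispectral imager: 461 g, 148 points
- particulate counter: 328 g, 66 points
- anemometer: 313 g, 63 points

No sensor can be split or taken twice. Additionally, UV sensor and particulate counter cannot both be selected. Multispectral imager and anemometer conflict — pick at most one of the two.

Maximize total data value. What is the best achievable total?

Best packing: UV sensor + thermal camera + multispectral imager — 833 g, 240 total.
Runner-up gimbal camera + thermal camera + multispectral imager tops out at 239.

240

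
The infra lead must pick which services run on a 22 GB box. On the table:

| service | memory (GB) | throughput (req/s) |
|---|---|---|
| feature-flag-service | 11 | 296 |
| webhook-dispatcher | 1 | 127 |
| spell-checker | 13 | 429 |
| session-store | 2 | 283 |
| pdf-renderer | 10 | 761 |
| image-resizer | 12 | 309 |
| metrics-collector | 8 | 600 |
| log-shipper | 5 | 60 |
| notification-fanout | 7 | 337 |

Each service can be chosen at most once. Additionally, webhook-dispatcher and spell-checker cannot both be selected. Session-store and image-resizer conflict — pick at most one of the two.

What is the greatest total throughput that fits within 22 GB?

1771

Density check — session-store 141.50, webhook-dispatcher 127.00, pdf-renderer 76.10 are the best per GB.
Webhook-dispatcher + session-store + pdf-renderer + metrics-collector uses 21 of the 22 GB and totals 1771.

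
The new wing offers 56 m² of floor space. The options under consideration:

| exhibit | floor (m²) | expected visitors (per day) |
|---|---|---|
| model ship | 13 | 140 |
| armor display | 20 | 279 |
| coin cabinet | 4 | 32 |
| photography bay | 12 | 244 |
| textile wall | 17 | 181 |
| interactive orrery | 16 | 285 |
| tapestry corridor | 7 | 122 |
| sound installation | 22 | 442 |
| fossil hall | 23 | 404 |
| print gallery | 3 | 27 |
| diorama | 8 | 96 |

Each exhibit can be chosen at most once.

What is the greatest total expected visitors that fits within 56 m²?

1003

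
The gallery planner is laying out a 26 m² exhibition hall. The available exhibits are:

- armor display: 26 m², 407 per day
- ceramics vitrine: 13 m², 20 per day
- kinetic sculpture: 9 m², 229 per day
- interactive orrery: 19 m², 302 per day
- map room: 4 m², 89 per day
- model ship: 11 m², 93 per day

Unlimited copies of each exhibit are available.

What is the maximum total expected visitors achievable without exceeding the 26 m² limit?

636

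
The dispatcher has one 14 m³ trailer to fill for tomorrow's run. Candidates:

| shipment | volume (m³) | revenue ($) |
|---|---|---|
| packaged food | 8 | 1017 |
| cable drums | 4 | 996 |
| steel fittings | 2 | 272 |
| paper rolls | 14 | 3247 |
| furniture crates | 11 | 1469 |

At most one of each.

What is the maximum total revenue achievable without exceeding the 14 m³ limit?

Greedy by ratio would take packaged food + cable drums + steel fittings: 14 m³ used, total 2285.
Dropping packaged food and cable drums and steel fittings frees 14 m³; slotting in paper rolls (14 m³) lifts the total to 3247 at 14 m³.
Runner-up packaged food + cable drums + steel fittings tops out at 2285.

3247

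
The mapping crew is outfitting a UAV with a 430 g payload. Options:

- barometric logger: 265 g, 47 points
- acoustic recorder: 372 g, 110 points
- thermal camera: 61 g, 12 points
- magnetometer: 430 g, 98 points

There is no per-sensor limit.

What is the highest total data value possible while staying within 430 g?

110

The ratio ordering already packs tightly: acoustic recorder, 372 g, 110.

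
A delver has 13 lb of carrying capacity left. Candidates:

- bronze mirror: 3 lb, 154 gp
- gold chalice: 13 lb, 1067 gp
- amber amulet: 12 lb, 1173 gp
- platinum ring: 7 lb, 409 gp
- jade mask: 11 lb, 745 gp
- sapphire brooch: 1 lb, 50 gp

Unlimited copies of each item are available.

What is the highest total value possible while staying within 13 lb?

1223

The ratio ordering already packs tightly: amber amulet + sapphire brooch, 13 lb, 1223.
That's the maximum — no swap from here does better than 1223.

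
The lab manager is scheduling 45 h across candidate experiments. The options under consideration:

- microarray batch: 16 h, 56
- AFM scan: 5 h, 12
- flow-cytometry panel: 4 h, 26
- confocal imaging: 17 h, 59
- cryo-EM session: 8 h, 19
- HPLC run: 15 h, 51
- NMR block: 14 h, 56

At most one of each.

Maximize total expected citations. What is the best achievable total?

The ratio heuristic lands on microarray batch + AFM scan + flow-cytometry panel + NMR block (150) but leaves 6 h idle.
Replace AFM scan and flow-cytometry panel with HPLC run: the trade gains 13 net, giving 163 at 45 h.
Every other selection either busts 45 h or fails to beat 163.

163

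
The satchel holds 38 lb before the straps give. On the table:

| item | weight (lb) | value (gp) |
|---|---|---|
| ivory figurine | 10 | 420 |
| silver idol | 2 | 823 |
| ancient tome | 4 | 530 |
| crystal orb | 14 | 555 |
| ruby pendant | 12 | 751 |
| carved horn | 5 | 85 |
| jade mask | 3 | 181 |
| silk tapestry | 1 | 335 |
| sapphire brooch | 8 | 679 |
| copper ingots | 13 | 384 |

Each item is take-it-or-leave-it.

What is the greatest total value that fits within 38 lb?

3538

Density check — silver idol 411.50, silk tapestry 335.00, ancient tome 132.50, sapphire brooch 84.88 are the best per lb.
A density-first pass picks silver idol + ancient tome + ruby pendant + carved horn + jade mask + silk tapestry + sapphire brooch — 3384 at 35 lb.
The 8 lb tied up in carved horn and jade mask is better spent on ivory figurine — total rises to 3538 (37 lb).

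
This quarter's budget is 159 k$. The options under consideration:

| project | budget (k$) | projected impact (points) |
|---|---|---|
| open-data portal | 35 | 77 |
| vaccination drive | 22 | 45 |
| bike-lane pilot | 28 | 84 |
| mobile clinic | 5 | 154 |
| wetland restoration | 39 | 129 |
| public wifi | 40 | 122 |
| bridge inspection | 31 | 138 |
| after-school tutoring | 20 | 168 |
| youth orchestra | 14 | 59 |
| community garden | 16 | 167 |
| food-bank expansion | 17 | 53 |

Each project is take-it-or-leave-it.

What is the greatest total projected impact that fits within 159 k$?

899

Taking the top-ratio projects first gives mobile clinic + wetland restoration + bridge inspection + after-school tutoring + youth orchestra + community garden + food-bank expansion for 868 (142 k$).
The 17 k$ tied up in food-bank expansion is better spent on bike-lane pilot — total rises to 899 (153 k$).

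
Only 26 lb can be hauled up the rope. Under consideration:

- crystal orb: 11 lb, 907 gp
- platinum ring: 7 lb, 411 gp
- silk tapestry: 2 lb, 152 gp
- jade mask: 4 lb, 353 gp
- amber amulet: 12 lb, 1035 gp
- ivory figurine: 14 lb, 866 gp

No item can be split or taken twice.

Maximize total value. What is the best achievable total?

Density check — jade mask 88.25, amber amulet 86.25, crystal orb 82.45, silk tapestry 76.00 are the best per lb.
A density-first pass picks platinum ring + silk tapestry + jade mask + amber amulet — 1951 at 25 lb.
The 11 lb tied up in platinum ring and jade mask is better spent on crystal orb — total rises to 2094 (25 lb).
That's the maximum — no swap from here does better than 2094.

2094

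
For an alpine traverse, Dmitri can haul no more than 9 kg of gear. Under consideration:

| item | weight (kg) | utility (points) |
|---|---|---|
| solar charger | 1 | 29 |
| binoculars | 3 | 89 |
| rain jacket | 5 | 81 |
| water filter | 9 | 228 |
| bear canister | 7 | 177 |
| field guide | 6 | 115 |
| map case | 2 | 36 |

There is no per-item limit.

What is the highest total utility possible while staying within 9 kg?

Ranking by ratio (utility/kg): binoculars 29.67, solar charger 29.00, water filter 25.33, bear canister 25.29.
3×binoculars uses 9 of the 9 kg and totals 267.
Nothing else within 9 kg beats 267.

267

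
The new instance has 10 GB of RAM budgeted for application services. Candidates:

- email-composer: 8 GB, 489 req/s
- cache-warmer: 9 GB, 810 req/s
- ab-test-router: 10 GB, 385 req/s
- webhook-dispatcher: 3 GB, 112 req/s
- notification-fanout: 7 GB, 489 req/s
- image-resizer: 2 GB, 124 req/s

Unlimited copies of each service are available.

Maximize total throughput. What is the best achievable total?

810

Density check — cache-warmer 90.00, notification-fanout 69.86, image-resizer 62.00 are the best per GB.
Taking cache-warmer: 9 GB used, 810 in throughput.
Nothing else within 10 GB beats 810.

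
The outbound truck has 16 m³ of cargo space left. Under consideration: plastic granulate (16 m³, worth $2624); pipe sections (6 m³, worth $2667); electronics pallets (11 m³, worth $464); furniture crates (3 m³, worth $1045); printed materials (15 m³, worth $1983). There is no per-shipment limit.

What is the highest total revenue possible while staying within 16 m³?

6379

By revenue per m³: pipe sections 444.50, furniture crates 348.33, plastic granulate 164.00 lead.
Best packing: 2×pipe sections + furniture crates — 15 m³, 6379 total.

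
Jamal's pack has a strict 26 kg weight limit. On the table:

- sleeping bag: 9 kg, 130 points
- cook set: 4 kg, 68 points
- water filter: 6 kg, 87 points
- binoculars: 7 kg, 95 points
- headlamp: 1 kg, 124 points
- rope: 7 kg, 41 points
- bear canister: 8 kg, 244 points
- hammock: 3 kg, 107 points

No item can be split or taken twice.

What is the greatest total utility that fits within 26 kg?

673

Greedy by ratio would take cook set + water filter + headlamp + bear canister + hammock: 22 kg used, total 630.
Dropping water filter frees 6 kg; slotting in sleeping bag (9 kg) lifts the total to 673 at 25 kg.
Runner-up water filter + binoculars + headlamp + bear canister + hammock tops out at 657.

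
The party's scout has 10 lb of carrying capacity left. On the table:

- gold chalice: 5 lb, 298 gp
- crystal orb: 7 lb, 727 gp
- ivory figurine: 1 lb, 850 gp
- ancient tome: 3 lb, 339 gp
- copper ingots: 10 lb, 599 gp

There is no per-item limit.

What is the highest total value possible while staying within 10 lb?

The ratio ordering already packs tightly: 10×ivory figurine, 10 lb, 8500.
No other feasible combination exceeds 8500.

8500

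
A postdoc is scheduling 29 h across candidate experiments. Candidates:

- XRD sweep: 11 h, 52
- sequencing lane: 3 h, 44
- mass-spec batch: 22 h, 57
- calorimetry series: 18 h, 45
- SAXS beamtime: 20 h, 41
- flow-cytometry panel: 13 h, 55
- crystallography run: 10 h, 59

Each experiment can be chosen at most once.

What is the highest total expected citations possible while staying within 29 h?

By expected citations per h: sequencing lane 14.67, crystallography run 5.90, XRD sweep 4.73 lead.
Greedy by ratio would take XRD sweep + sequencing lane + crystallography run: 24 h used, total 155.
Dropping XRD sweep frees 11 h; slotting in flow-cytometry panel (13 h) lifts the total to 158 at 26 h.

158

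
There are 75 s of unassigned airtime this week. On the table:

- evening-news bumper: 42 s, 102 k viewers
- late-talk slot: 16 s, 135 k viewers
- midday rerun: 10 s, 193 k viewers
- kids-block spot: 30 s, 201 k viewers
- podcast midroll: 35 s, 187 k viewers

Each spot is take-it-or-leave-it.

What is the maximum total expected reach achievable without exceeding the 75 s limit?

581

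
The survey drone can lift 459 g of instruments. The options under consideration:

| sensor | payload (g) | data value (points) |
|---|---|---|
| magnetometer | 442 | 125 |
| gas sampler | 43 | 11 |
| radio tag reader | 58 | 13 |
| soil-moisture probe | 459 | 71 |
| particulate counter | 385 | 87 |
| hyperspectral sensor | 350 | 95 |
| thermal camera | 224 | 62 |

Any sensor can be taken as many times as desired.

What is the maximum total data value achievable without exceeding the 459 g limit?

125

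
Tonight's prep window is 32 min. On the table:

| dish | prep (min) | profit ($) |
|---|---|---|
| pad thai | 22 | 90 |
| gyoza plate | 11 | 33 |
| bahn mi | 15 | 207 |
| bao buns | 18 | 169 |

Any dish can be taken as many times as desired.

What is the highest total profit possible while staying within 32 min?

414

Taking 2×bahn mi: 30 min used, 414 in profit.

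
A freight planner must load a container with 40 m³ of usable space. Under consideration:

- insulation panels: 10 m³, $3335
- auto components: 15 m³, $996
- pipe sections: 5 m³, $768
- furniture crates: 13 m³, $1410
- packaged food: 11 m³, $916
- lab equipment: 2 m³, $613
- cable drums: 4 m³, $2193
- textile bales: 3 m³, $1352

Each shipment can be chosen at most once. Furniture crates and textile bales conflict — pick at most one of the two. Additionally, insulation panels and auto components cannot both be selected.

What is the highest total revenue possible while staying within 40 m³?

9177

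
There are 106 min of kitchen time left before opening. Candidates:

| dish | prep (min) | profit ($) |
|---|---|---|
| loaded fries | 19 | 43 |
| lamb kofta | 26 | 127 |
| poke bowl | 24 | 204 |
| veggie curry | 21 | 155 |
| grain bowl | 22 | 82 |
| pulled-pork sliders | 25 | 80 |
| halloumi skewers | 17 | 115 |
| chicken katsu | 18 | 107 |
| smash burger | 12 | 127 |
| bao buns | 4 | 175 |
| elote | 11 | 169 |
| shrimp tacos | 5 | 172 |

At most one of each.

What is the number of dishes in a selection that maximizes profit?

Optimal total is 1129.
One optimal bundle: lamb kofta + poke bowl + veggie curry + smash burger + bao buns + elote + shrimp tacos (103 min).
Any selection reaching 1129 contains exactly 7 dishes.

7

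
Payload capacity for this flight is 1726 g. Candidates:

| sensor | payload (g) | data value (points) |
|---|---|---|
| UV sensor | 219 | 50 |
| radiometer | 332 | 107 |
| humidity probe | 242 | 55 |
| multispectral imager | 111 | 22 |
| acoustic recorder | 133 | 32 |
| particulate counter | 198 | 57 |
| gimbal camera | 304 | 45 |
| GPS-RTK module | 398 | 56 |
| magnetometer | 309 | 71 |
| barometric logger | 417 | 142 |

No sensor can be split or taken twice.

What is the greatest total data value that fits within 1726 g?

482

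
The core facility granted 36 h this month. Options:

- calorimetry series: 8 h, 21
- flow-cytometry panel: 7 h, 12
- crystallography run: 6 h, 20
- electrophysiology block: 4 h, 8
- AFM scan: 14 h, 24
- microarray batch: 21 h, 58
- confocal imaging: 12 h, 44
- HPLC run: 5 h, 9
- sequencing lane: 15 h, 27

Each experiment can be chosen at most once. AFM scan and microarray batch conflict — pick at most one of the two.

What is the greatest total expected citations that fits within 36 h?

102

Microarray batch + confocal imaging uses 33 of the 36 h and totals 102.
The spare 3 h is too small for any remaining experiment, and no feasible exchange beats 102.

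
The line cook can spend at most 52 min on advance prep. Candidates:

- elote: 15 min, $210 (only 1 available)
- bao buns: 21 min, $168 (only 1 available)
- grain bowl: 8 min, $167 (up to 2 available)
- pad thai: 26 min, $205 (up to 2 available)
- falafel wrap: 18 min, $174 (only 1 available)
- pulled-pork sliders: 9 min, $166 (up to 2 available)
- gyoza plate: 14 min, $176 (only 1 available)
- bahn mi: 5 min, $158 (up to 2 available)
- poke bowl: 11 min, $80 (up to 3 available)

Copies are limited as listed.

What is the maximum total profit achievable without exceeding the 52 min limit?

Density check — bahn mi 31.60, grain bowl 20.88, pulled-pork sliders 18.44, elote 14.00 are the best per min.
The ratio heuristic lands on 2×grain bowl + 2×pulled-pork sliders + 2×bahn mi (982) but leaves 8 min idle.
Dropping pulled-pork sliders frees 9 min; slotting in elote (15 min) lifts the total to 1026 at 50 min.
Every other selection either busts 52 min or exceeds an availability limit or fails to beat 1026.

1026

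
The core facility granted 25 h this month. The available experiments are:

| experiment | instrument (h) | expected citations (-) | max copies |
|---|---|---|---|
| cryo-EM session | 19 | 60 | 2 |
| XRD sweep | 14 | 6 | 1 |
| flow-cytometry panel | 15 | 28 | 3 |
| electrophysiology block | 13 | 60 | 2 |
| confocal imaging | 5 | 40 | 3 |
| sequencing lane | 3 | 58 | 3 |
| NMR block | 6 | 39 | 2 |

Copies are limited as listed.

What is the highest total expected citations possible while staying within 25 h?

294

Taking 3×confocal imaging + 3×sequencing lane: 24 h used, 294 in expected citations.
That's the maximum — no swap from here does better than 294.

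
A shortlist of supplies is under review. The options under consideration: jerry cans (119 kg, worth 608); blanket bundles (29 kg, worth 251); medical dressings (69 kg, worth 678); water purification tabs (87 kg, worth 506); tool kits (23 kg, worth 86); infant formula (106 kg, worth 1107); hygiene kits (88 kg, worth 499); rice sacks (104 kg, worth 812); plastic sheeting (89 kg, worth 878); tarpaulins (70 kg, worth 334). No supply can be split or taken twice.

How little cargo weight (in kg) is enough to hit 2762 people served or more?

293

Look for the lowest-cargo combination reaching 2762.
blanket bundles + medical dressings + infant formula + plastic sheeting: 2914 people served at 293 kg.
No combination under 293 kg hits 2762.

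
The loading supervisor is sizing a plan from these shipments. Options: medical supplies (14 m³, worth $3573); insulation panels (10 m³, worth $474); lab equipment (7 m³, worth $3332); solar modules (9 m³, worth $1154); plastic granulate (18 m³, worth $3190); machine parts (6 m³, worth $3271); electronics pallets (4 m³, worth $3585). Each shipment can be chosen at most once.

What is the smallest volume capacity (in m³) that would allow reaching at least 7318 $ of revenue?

Look for the lowest-volume combination reaching 7318.
lab equipment + machine parts + electronics pallets: 10188 revenue at 17 m³.
Any bundle with less than 17 m³ falls short of 7318.

17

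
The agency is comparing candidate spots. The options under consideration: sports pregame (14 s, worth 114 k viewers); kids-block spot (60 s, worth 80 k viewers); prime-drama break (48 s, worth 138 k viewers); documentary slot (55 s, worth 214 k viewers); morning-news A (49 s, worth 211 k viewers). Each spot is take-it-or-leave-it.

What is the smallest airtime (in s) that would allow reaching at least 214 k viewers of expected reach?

55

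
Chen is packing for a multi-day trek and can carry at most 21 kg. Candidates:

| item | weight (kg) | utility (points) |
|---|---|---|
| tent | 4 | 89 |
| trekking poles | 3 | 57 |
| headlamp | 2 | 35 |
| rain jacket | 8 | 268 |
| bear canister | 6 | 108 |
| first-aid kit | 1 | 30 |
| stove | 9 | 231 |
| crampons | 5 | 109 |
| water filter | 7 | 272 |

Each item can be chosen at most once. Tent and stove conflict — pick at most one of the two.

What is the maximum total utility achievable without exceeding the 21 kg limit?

679

A density-first pass picks tent + rain jacket + first-aid kit + water filter — 659 at 20 kg.
Dropping tent frees 4 kg; slotting in crampons (5 kg) lifts the total to 679 at 21 kg.
Nothing else feasible within 21 kg beats 679.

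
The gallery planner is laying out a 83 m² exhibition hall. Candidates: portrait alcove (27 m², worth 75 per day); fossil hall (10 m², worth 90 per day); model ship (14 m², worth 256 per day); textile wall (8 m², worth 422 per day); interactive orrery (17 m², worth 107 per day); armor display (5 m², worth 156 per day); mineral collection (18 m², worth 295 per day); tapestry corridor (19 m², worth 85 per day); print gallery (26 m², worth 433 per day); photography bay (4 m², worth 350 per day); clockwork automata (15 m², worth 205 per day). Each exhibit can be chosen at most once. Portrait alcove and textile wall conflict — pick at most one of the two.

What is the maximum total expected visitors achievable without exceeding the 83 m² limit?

1912

Taking model ship + textile wall + armor display + mineral collection + print gallery + photography bay: 75 m² used, 1912 in expected visitors.
No other feasible combination exceeds 1912.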